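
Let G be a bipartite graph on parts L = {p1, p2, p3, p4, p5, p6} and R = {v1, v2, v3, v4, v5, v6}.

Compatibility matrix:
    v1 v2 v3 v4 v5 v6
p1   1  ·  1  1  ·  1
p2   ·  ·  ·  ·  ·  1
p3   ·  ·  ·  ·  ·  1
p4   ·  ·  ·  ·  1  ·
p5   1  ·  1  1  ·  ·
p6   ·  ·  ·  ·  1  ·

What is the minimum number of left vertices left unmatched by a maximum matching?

2

For example, pair p1-v4, p2-v6, p4-v5, p5-v1.
The set {p2, p3, p4, p6} has only 2 neighbours ({v5, v6}), so by Hall's theorem at most 4 of the 6 left vertices can be matched.
That matches 4 of the 6, leaving 2 unmatched; no matching can do better.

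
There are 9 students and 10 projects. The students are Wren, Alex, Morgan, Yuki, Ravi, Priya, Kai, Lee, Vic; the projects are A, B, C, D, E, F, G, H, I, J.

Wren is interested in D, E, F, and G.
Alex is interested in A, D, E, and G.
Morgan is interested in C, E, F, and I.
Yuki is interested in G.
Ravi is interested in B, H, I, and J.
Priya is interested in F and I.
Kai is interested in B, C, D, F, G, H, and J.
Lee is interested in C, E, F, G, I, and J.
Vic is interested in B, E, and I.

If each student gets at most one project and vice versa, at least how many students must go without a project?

0

A valid assignment of size 9: Wren→D, Alex→A, Morgan→C, Yuki→G, Ravi→J, Priya→F, Kai→H, Lee→E, Vic→B.
All 9 students are matched, so no larger matching exists.
That matches 9 of the 9, leaving 0 unmatched; no matching can do better.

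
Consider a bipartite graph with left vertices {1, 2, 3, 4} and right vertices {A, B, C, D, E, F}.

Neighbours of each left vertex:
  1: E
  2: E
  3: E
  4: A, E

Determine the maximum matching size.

One maximum matching: 1→E, 4→A.
The set {1, 2, 3} has only 1 neighbour ({E}), so by Hall's theorem at most 2 of the 4 left vertices can be matched.

2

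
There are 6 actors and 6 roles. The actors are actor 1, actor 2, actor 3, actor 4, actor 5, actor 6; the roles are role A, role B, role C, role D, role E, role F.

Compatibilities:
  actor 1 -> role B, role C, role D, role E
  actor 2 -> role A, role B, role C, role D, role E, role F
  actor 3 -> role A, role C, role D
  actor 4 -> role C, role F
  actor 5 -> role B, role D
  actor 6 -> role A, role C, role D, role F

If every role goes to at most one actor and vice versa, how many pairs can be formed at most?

A valid assignment of size 6: actor 1-role E, actor 2-role C, actor 3-role A, actor 4-role F, actor 5-role B, actor 6-role D.
This saturates every actor, so 6 is the maximum.

6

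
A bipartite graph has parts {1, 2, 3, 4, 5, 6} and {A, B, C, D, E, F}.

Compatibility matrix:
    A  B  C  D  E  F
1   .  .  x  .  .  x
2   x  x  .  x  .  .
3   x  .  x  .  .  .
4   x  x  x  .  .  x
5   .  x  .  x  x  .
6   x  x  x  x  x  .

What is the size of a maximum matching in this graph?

6

One maximum matching: 1–F, 2–D, 3–C, 4–B, 5–E, 6–A.
All 6 left vertices are matched, so no larger matching exists.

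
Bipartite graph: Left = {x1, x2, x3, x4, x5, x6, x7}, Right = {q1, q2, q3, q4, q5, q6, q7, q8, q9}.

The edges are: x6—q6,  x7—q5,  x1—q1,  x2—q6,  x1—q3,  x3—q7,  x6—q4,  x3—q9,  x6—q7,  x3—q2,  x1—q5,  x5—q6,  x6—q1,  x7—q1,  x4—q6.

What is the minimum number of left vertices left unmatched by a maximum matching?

2

A valid assignment of size 5: x1–q3, x2–q6, x3–q2, x6–q4, x7–q5.
The set {x2, x4, x5} has only 1 neighbour ({q6}), so by Hall's theorem at most 5 of the 7 left vertices can be matched.
That matches 5 of the 7, leaving 2 unmatched; no matching can do better.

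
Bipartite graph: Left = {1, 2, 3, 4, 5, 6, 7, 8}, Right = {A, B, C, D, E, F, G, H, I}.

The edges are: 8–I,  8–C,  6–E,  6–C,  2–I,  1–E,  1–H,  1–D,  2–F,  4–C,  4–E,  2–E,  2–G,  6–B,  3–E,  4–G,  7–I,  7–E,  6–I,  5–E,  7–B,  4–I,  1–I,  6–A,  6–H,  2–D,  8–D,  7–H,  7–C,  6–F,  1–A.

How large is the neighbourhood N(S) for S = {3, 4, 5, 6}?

The union of neighbours of {3, 4, 5, 6} is {A, B, C, E, F, G, H, I}, which has 8 elements.
Since |N(S)| = 8 ≥ |S| = 4, Hall's condition holds for this subset.

8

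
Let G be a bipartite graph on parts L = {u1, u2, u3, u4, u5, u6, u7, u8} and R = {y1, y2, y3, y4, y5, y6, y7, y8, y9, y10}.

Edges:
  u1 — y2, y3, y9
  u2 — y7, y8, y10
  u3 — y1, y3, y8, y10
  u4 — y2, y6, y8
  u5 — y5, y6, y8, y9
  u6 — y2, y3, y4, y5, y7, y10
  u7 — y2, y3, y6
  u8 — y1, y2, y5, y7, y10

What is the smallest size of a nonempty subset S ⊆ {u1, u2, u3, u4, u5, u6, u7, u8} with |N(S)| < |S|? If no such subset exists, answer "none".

none

A matching saturating every left vertex exists, for instance u1→y2, u2→y10, u3→y1, u4→y8, u5→y6, u6→y4, u7→y3, u8→y7.
By Hall's marriage theorem, this means |N(S)| ≥ |S| for every subset S, so no violating subset exists.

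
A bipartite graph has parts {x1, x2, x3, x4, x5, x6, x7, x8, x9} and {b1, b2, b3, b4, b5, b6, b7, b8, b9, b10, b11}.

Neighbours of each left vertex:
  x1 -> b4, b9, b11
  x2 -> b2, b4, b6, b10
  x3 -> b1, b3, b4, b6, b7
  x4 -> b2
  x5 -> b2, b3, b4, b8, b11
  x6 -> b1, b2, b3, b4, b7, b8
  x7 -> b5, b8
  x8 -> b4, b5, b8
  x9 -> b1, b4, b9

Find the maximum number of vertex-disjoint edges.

One maximum matching: x1-b9, x2-b6, x3-b1, x4-b2, x5-b11, x6-b7, x7-b8, x8-b5, x9-b4.
All 9 left vertices are matched, so no larger matching exists.

9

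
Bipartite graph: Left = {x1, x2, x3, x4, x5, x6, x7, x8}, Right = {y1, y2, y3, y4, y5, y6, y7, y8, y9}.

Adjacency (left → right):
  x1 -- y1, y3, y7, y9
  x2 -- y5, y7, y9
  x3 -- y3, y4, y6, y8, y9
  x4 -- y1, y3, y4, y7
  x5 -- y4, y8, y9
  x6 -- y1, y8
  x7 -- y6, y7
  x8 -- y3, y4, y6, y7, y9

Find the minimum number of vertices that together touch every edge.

8

The 8 edges x1–y1, x2–y5, x3–y3, x4–y4, x5–y9, x6–y8, x7–y6, x8–y7 form a matching, so any vertex cover needs at least 8 vertices (one per matched edge).
Conversely {x1, x2, x3, x4, x5, x6, x7, x8} meets every edge and has exactly 8 vertices, so 8 is optimal.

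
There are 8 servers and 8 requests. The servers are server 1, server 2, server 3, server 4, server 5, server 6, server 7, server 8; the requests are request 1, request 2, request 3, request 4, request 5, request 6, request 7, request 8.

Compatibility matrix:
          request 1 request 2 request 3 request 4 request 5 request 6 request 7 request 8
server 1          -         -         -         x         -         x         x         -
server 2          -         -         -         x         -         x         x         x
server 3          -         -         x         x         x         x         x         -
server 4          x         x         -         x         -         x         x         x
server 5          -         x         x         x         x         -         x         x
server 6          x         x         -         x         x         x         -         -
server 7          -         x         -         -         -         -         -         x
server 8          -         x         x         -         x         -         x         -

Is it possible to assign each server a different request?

For example, pair server 1→request 4, server 2→request 6, server 3→request 3, server 4→request 2, server 5→request 5, server 6→request 1, server 7→request 8, server 8→request 7.
Every server is matched, so this is a perfect matching.

Yes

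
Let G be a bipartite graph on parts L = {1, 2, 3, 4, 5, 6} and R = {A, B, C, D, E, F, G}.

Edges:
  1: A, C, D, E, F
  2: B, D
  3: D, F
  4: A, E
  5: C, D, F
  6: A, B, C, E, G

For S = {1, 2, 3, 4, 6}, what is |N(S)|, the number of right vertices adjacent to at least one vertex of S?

The union of neighbours of {1, 2, 3, 4, 6} is {A, B, C, D, E, F, G}, which has 7 elements.
Since |N(S)| = 7 ≥ |S| = 5, Hall's condition holds for this subset.

7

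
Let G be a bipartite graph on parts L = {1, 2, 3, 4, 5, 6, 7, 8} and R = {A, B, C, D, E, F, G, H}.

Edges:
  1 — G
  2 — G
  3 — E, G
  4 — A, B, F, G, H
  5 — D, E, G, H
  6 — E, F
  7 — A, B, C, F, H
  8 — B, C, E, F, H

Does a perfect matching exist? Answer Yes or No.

No

The set {1, 2} has only 1 neighbour ({G}), so by Hall's theorem at most 7 of the 8 left vertices can be matched.
Hence no matching covers every left vertex.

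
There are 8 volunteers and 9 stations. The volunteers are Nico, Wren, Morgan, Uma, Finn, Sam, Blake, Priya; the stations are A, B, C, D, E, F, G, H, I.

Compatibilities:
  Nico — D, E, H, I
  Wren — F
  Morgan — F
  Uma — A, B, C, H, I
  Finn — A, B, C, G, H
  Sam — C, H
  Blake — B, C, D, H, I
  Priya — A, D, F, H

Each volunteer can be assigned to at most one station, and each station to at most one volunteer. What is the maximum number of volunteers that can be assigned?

One maximum matching: Nico–E, Wren–F, Uma–A, Finn–G, Sam–C, Blake–H, Priya–D.
The set {Wren, Morgan} has only 1 neighbour ({F}), so by Hall's theorem at most 7 of the 8 volunteers can be matched.

7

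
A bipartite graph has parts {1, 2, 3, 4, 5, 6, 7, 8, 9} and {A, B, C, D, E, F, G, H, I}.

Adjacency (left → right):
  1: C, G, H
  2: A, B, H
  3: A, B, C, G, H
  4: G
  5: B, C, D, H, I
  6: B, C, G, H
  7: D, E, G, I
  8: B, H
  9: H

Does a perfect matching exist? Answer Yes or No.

The set {1, 2, 3, 4, 6, 8, 9} has only 5 neighbours ({A, B, C, G, H}), so by Hall's theorem at most 7 of the 9 left vertices can be matched.
Hence no matching covers every left vertex.

No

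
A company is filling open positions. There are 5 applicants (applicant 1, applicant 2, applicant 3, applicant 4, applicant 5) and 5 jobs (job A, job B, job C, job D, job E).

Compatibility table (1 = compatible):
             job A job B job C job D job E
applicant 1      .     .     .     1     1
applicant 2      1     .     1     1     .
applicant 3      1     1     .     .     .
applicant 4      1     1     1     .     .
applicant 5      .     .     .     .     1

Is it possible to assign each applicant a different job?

Yes

One maximum matching: applicant 1→job D, applicant 2→job A, applicant 3→job B, applicant 4→job C, applicant 5→job E.
All 5 applicants are covered.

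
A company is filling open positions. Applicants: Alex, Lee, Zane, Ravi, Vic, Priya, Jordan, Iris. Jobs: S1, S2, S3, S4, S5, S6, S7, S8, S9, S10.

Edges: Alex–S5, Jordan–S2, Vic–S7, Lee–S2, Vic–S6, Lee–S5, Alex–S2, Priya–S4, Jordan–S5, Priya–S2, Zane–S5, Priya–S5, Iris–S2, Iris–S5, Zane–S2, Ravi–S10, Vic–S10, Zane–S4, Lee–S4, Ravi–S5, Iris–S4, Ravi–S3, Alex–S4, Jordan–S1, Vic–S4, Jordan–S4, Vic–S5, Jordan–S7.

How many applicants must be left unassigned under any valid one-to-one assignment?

For example, pair Alex→S5, Lee→S4, Zane→S2, Ravi→S10, Vic→S6, Jordan→S7.
The set {Alex, Lee, Zane, Priya, Iris} has only 3 neighbours ({S2, S4, S5}), so by Hall's theorem at most 6 of the 8 applicants can be matched.
That matches 6 of the 8, leaving 2 unmatched; no matching can do better.

2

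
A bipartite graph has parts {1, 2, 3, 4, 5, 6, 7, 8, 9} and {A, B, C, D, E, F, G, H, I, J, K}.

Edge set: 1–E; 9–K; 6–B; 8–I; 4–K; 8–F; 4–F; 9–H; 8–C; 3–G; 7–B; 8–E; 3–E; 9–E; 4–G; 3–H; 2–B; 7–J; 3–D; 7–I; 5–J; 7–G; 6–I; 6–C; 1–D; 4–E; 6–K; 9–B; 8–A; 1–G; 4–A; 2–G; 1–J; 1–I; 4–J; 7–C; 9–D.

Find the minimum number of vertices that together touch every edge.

9

A maximum matching has 9 edges (e.g. 1–E, 2–B, 3–D, 4–G, 5–J, 6–C, 7–I, 8–A, 9–K).
By König's theorem the minimum vertex cover has the same size. One such cover is {1, 2, 3, 4, 5, 6, 7, 8, 9}.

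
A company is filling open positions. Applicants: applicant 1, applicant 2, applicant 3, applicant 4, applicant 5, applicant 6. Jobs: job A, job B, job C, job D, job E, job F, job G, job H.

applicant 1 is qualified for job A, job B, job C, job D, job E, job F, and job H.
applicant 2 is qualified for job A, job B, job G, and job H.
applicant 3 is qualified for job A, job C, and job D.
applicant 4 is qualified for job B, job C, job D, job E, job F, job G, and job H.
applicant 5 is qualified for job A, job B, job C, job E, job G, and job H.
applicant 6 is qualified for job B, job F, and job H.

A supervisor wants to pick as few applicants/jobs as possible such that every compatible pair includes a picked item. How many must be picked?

6

{applicant 1, applicant 2, applicant 3, applicant 4, applicant 5, applicant 6} is a vertex cover of size 6: every edge has an endpoint in this set.
No smaller cover exists because applicant 1–job D, applicant 2–job G, applicant 3–job A, applicant 4–job F, applicant 5–job B, applicant 6–job H is a matching of size 6, and a cover must include an endpoint of each of these disjoint edges (König's theorem).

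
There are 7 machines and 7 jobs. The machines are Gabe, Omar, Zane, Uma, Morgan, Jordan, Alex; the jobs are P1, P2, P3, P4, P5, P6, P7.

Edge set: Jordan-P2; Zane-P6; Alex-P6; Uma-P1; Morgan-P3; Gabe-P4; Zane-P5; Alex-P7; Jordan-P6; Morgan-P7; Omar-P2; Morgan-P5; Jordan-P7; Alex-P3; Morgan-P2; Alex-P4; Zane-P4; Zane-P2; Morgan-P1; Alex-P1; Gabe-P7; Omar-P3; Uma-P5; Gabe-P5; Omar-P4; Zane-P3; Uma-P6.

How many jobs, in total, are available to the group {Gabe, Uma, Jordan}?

The union of neighbours of {Gabe, Uma, Jordan} is {P1, P2, P4, P5, P6, P7}, which has 6 elements.
Since |N(S)| = 6 ≥ |S| = 3, Hall's condition holds for this subset.

6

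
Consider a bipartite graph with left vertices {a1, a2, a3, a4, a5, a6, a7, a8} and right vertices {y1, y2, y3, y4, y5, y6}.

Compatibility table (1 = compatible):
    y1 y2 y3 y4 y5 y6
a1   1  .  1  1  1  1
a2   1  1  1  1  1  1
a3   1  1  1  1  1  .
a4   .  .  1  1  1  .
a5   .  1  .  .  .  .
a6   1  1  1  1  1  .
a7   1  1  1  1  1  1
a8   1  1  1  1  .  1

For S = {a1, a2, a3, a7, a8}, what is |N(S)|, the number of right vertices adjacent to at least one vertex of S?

6

The union of neighbours of {a1, a2, a3, a7, a8} is {y1, y2, y3, y4, y5, y6}, which has 6 elements.
Since |N(S)| = 6 ≥ |S| = 5, Hall's condition holds for this subset.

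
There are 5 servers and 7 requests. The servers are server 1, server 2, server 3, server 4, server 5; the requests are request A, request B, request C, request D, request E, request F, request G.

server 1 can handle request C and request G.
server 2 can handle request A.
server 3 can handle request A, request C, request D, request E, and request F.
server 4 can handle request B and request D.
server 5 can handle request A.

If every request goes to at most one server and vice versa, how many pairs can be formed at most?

For example, pair server 1–request G, server 2–request A, server 3–request E, server 4–request D.
The set {server 2, server 5} has only 1 neighbour ({request A}), so by Hall's theorem at most 4 of the 5 servers can be matched.

4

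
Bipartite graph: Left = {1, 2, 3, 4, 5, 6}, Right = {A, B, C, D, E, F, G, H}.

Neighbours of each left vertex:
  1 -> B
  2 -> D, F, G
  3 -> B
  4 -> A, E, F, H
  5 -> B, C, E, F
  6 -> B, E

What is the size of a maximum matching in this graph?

A valid assignment of size 5: 1–B, 2–F, 4–H, 5–C, 6–E.
The set {1, 3} has only 1 neighbour ({B}), so by Hall's theorem at most 5 of the 6 left vertices can be matched.

5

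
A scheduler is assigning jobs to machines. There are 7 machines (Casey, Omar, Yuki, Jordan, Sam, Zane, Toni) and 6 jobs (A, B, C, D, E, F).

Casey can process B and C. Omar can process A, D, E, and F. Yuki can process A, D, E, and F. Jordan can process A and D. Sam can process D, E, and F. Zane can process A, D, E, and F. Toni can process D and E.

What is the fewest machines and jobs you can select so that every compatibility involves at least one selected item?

{Casey, A, D, E, F} is a vertex cover of size 5: every edge has an endpoint in this set.
No smaller cover exists because Casey–B, Omar–D, Yuki–F, Jordan–A, Sam–E is a matching of size 5, and a cover must include an endpoint of each of these disjoint edges (König's theorem).

5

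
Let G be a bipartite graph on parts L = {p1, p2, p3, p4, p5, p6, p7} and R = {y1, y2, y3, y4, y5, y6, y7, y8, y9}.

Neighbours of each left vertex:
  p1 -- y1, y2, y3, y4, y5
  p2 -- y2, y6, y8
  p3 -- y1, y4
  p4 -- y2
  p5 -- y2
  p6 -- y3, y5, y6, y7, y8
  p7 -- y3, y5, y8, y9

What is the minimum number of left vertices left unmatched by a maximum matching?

1

A valid assignment of size 6: p1–y4, p2–y8, p3–y1, p4–y2, p6–y6, p7–y3.
The set {p4, p5} has only 1 neighbour ({y2}), so by Hall's theorem at most 6 of the 7 left vertices can be matched.
That matches 6 of the 7, leaving 1 unmatched; no matching can do better.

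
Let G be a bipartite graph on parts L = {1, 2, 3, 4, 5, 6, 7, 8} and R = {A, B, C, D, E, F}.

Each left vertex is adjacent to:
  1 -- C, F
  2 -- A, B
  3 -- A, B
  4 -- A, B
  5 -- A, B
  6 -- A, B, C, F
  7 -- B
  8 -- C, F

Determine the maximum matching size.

4

For example, pair 1–C, 2–A, 3–B, 6–F.
The set {1, 2, 3, 4, 5, 6, 7, 8} has only 4 neighbours ({A, B, C, F}), so by Hall's theorem at most 4 of the 8 left vertices can be matched.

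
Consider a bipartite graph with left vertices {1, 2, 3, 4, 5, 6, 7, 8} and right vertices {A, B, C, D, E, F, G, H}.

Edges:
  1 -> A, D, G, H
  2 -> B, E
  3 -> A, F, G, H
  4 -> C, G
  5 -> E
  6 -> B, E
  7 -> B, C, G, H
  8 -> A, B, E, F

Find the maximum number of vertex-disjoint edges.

For example, pair 1–D, 2–B, 3–G, 4–C, 5–E, 7–H, 8–F.
The set {2, 5, 6} has only 2 neighbours ({B, E}), so by Hall's theorem at most 7 of the 8 left vertices can be matched.

7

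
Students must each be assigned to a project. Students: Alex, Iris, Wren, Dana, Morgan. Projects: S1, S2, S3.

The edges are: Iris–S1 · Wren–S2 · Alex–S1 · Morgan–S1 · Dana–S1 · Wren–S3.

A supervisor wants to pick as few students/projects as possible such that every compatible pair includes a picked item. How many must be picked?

A maximum matching has 2 edges (e.g. Alex–S1, Wren–S2).
By König's theorem the minimum vertex cover has the same size. One such cover is {Wren, S1}.

2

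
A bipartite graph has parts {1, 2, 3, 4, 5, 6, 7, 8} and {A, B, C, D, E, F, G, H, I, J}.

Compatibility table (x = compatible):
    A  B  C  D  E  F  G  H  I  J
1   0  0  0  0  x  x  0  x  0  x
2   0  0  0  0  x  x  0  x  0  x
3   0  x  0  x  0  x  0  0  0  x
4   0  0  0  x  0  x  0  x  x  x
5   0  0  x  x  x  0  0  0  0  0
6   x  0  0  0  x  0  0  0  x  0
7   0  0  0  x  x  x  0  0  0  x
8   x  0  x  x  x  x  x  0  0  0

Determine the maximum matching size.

8

One maximum matching: 1→H, 2→J, 3→B, 4→F, 5→C, 6→I, 7→E, 8→G.
All 8 left vertices are matched, so no larger matching exists.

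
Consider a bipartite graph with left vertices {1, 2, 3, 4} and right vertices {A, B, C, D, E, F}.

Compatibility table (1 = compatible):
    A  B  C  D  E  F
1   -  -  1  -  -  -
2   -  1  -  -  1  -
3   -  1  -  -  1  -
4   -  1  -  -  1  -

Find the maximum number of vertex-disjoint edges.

3

A valid assignment of size 3: 1–C, 2–E, 3–B.
The set {2, 3, 4} has only 2 neighbours ({B, E}), so by Hall's theorem at most 3 of the 4 left vertices can be matched.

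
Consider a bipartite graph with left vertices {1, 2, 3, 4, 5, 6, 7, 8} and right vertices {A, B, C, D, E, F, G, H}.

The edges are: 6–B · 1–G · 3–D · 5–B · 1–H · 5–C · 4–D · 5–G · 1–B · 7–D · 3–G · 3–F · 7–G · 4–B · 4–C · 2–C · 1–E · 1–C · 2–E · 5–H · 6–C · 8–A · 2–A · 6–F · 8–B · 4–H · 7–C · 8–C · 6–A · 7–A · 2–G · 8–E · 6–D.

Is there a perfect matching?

Yes

One maximum matching: 1→G, 2→E, 3→F, 4→C, 5→H, 6→A, 7→D, 8→B.
All 8 left vertices are covered.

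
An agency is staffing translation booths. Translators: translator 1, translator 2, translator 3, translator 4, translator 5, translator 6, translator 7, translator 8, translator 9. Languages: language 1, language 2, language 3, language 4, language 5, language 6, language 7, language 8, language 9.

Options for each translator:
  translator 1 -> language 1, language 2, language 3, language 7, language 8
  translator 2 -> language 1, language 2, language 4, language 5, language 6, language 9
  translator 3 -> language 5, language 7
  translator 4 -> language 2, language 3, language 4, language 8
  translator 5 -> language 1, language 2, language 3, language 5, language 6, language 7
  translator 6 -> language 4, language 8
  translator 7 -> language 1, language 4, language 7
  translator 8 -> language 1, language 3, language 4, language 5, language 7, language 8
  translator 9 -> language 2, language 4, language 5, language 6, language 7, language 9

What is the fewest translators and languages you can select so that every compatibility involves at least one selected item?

The 9 edges translator 1–language 8, translator 2–language 9, translator 3–language 5, translator 4–language 3, translator 5–language 6, translator 6–language 4, translator 7–language 1, translator 8–language 7, translator 9–language 2 form a matching, so any vertex cover needs at least 9 vertices (one per matched edge).
Conversely {translator 1, translator 2, translator 3, translator 4, translator 5, translator 6, translator 7, translator 8, translator 9} meets every edge and has exactly 9 vertices, so 9 is optimal.

9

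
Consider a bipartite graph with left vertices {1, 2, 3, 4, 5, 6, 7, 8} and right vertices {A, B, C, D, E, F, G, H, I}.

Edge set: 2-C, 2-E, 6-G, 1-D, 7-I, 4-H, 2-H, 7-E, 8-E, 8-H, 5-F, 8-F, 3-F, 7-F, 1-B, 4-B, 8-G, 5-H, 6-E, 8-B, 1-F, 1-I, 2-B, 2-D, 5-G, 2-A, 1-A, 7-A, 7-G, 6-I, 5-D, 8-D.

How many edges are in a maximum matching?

8

One maximum matching: 1-B, 2-E, 3-F, 4-H, 5-D, 6-I, 7-A, 8-G.
All 8 left vertices are matched, so no larger matching exists.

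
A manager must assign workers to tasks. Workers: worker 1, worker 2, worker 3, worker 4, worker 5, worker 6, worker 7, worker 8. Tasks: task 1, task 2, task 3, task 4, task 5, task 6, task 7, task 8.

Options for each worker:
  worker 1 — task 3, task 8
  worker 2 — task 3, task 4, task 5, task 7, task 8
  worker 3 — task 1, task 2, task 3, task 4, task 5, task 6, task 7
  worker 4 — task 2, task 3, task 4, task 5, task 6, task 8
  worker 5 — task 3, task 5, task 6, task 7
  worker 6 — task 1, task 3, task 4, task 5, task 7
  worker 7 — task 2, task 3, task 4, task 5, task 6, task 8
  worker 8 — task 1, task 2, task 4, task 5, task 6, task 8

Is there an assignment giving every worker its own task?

Yes

One maximum matching: worker 1–task 3, worker 2–task 7, worker 3–task 1, worker 4–task 2, worker 5–task 6, worker 6–task 5, worker 7–task 4, worker 8–task 8.
Every worker is matched, so this is a perfect matching.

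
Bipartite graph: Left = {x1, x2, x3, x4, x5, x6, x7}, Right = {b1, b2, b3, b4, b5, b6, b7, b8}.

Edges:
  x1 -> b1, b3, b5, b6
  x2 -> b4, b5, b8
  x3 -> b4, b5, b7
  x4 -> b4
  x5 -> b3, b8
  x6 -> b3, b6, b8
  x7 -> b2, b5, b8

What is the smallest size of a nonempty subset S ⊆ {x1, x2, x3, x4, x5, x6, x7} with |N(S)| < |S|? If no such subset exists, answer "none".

A matching saturating every left vertex exists, for instance x1→b1, x2→b8, x3→b7, x4→b4, x5→b3, x6→b6, x7→b5.
By Hall's marriage theorem, this means |N(S)| ≥ |S| for every subset S, so no violating subset exists.

none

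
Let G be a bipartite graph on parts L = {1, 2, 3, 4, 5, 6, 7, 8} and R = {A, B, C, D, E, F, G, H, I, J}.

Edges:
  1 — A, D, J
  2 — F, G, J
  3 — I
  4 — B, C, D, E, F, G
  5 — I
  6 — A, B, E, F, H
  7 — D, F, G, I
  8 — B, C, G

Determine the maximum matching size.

One maximum matching: 1-D, 2-J, 3-I, 4-G, 6-A, 7-F, 8-B.
The set {3, 5} has only 1 neighbour ({I}), so by Hall's theorem at most 7 of the 8 left vertices can be matched.

7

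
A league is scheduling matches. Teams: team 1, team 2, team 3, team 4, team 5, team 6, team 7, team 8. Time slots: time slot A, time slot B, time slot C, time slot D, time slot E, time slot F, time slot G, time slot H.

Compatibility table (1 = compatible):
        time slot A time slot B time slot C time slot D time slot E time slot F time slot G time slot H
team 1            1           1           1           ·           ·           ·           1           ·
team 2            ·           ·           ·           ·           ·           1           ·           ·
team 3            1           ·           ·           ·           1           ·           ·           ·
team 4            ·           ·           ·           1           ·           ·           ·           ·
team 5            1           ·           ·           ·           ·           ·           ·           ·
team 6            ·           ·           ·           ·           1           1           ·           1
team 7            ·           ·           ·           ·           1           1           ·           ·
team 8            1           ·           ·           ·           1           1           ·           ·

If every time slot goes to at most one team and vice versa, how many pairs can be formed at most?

6

For example, pair team 1→time slot G, team 2→time slot F, team 3→time slot E, team 4→time slot D, team 5→time slot A, team 6→time slot H.
The set {team 2, team 3, team 5, team 7, team 8} has only 3 neighbours ({time slot A, time slot E, time slot F}), so by Hall's theorem at most 6 of the 8 teams can be matched.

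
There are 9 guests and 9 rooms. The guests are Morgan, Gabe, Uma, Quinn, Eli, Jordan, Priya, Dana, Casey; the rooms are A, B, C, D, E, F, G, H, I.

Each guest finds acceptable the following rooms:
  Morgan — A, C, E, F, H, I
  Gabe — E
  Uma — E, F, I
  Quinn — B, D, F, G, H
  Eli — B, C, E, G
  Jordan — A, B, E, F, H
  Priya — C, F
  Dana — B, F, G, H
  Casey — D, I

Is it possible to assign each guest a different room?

One maximum matching: Morgan–H, Gabe–E, Uma–I, Quinn–G, Eli–C, Jordan–A, Priya–F, Dana–B, Casey–D.
All 9 guests are covered.

Yes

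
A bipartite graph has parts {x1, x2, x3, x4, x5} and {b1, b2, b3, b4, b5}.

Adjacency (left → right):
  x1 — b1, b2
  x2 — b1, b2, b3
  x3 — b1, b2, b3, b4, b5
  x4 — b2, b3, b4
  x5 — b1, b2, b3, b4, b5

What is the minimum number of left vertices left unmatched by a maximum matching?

0

A valid assignment of size 5: x1→b2, x2→b3, x3→b5, x4→b4, x5→b1.
All 5 left vertices are matched, so no larger matching exists.
That matches 5 of the 5, leaving 0 unmatched; no matching can do better.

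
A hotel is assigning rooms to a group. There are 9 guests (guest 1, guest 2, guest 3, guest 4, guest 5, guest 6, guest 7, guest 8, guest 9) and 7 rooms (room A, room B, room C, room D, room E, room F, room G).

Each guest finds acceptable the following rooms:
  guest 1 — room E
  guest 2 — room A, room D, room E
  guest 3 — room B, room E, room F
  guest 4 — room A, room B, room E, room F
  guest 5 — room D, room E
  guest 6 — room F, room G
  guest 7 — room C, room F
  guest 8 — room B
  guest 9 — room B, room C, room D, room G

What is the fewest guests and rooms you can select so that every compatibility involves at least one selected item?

{room A, room B, room C, room D, room E, room F, room G} is a vertex cover of size 7: every edge has an endpoint in this set.
No smaller cover exists because guest 1–room E, guest 2–room A, guest 3–room B, guest 4–room F, guest 5–room D, guest 6–room G, guest 7–room C is a matching of size 7, and a cover must include an endpoint of each of these disjoint edges (König's theorem).

7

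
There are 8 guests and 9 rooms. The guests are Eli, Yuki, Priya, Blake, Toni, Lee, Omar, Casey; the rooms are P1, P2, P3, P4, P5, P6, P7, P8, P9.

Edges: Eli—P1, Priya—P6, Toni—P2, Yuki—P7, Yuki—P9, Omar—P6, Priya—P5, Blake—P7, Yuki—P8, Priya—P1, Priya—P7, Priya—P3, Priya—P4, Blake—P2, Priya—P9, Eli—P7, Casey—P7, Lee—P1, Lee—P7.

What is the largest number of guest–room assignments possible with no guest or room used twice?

A valid assignment of size 6: Eli–P1, Yuki–P9, Priya–P3, Blake–P7, Toni–P2, Omar–P6.
The set {Eli, Blake, Toni, Lee, Casey} has only 3 neighbours ({P1, P2, P7}), so by Hall's theorem at most 6 of the 8 guests can be matched.

6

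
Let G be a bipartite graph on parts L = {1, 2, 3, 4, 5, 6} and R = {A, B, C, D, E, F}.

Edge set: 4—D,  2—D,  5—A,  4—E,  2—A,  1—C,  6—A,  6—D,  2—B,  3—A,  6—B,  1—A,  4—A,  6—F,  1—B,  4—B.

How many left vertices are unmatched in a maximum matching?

For example, pair 1-C, 2-D, 3-A, 4-E, 6-B.
The set {3, 5} has only 1 neighbour ({A}), so by Hall's theorem at most 5 of the 6 left vertices can be matched.
That matches 5 of the 6, leaving 1 unmatched; no matching can do better.

1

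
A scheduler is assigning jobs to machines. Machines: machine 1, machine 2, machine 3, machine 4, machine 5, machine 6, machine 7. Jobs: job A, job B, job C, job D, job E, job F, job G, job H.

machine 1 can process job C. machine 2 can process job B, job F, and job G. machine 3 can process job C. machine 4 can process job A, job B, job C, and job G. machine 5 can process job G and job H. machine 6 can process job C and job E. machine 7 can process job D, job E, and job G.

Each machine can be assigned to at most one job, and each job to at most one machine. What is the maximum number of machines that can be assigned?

A valid assignment of size 6: machine 1→job C, machine 2→job F, machine 4→job A, machine 5→job H, machine 6→job E, machine 7→job G.
The set {machine 1, machine 3} has only 1 neighbour ({job C}), so by Hall's theorem at most 6 of the 7 machines can be matched.

6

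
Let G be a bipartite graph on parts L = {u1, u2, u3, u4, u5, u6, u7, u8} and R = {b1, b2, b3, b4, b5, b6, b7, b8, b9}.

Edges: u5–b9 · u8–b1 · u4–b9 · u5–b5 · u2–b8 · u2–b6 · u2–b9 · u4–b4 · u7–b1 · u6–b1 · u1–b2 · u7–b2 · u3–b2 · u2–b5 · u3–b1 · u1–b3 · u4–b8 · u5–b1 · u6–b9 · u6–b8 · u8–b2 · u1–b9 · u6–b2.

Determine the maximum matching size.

One maximum matching: u1→b3, u2→b5, u3→b1, u4→b4, u5→b9, u6→b8, u7→b2.
The set {u3, u7, u8} has only 2 neighbours ({b1, b2}), so by Hall's theorem at most 7 of the 8 left vertices can be matched.

7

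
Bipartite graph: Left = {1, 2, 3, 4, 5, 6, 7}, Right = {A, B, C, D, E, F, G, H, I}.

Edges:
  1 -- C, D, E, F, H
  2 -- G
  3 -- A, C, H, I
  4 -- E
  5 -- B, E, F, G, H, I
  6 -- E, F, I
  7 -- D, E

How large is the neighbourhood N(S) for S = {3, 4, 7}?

6

The union of neighbours of {3, 4, 7} is {A, C, D, E, H, I}, which has 6 elements.
Since |N(S)| = 6 ≥ |S| = 3, Hall's condition holds for this subset.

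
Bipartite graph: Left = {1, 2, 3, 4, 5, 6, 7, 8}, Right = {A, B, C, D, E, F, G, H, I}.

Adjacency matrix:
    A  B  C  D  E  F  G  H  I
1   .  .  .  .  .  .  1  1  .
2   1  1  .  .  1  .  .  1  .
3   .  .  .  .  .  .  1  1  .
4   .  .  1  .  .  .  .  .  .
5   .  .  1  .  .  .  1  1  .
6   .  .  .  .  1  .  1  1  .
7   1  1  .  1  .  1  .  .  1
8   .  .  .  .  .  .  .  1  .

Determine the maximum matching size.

6

One maximum matching: 1-H, 2-B, 3-G, 4-C, 6-E, 7-A.
The set {1, 3, 4, 5, 8} has only 3 neighbours ({C, G, H}), so by Hall's theorem at most 6 of the 8 left vertices can be matched.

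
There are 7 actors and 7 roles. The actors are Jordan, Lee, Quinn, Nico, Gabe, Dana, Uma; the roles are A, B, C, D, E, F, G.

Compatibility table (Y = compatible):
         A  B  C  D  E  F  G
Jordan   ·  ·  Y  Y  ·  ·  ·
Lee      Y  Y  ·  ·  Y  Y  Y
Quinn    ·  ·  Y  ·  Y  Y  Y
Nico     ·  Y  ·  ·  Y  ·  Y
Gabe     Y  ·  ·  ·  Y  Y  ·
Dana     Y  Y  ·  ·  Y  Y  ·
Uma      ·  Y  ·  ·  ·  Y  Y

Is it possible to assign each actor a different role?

One maximum matching: Jordan-D, Lee-A, Quinn-C, Nico-G, Gabe-F, Dana-E, Uma-B.
Every actor is matched, so this is a perfect matching.

Yes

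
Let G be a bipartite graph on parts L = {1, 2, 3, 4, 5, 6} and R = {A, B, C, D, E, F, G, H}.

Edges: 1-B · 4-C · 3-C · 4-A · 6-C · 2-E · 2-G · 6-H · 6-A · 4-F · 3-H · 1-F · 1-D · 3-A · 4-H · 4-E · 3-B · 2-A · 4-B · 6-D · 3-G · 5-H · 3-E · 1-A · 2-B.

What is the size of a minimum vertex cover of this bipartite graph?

6

A maximum matching has 6 edges (e.g. 1–F, 2–B, 3–G, 4–A, 5–H, 6–C).
By König's theorem the minimum vertex cover has the same size. One such cover is {1, 2, 3, 4, 5, 6}.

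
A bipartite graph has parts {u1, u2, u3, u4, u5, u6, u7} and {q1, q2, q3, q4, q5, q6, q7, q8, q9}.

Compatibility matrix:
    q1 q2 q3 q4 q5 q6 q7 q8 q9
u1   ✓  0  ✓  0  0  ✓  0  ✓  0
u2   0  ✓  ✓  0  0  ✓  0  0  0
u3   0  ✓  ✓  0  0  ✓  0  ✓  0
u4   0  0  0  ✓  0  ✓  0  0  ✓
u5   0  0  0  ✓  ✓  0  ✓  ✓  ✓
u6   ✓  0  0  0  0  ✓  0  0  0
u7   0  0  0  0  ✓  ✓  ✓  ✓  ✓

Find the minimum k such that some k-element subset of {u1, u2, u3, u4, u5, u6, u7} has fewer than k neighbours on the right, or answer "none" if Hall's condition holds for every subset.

A matching saturating every left vertex exists, for instance u1→q8, u2→q3, u3→q2, u4→q6, u5→q4, u6→q1, u7→q9.
By Hall's marriage theorem, this means |N(S)| ≥ |S| for every subset S, so no violating subset exists.

none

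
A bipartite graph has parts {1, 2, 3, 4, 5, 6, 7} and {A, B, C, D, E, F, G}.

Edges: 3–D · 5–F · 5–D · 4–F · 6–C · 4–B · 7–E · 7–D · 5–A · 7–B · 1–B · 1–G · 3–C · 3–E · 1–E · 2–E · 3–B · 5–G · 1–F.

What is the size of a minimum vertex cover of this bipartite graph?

7

The 7 edges 1–G, 2–E, 3–D, 4–F, 5–A, 6–C, 7–B form a matching, so any vertex cover needs at least 7 vertices (one per matched edge).
Conversely {1, 2, 3, 4, 5, 6, 7} meets every edge and has exactly 7 vertices, so 7 is optimal.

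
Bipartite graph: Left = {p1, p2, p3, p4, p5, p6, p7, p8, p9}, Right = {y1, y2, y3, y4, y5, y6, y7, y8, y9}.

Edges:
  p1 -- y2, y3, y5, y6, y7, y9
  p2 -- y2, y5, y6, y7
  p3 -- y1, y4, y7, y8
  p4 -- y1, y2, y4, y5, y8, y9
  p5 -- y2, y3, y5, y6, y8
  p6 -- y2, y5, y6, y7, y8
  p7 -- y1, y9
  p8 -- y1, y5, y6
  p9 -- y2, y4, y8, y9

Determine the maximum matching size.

A valid assignment of size 9: p1-y3, p2-y2, p3-y1, p4-y4, p5-y6, p6-y7, p7-y9, p8-y5, p9-y8.
All 9 left vertices are matched, so no larger matching exists.

9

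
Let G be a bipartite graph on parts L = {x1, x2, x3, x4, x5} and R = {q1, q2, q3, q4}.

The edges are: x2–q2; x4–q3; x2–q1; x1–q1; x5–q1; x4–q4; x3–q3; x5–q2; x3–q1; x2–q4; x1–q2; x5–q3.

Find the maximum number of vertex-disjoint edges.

4

For example, pair x1→q1, x2→q2, x3→q3, x4→q4.
The set {x1, x2, x3, x4, x5} has only 4 neighbours ({q1, q2, q3, q4}), so by Hall's theorem at most 4 of the 5 left vertices can be matched.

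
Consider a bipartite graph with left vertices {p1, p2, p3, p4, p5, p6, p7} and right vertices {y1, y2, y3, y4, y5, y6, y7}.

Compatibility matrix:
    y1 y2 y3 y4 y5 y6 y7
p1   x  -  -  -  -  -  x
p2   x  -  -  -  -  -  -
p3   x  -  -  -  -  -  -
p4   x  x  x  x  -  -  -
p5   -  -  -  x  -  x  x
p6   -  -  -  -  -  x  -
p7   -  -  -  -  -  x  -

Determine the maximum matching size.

5

For example, pair p1–y7, p2–y1, p4–y3, p5–y4, p6–y6.
The set {p2, p3, p6, p7} has only 2 neighbours ({y1, y6}), so by Hall's theorem at most 5 of the 7 left vertices can be matched.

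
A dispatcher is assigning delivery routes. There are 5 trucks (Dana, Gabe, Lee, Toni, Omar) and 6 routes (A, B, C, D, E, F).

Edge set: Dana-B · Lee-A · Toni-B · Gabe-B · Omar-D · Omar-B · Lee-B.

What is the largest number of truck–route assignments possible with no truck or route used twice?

3

For example, pair Dana→B, Lee→A, Omar→D.
The set {Dana, Gabe, Toni} has only 1 neighbour ({B}), so by Hall's theorem at most 3 of the 5 trucks can be matched.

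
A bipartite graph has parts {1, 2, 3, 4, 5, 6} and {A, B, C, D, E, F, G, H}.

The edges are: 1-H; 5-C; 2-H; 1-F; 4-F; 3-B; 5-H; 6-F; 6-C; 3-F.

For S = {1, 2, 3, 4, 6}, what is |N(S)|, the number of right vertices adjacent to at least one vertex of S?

4

The union of neighbours of {1, 2, 3, 4, 6} is {B, C, F, H}, which has 4 elements.
Since |N(S)| = 4 < |S| = 5, Hall's condition fails for this subset.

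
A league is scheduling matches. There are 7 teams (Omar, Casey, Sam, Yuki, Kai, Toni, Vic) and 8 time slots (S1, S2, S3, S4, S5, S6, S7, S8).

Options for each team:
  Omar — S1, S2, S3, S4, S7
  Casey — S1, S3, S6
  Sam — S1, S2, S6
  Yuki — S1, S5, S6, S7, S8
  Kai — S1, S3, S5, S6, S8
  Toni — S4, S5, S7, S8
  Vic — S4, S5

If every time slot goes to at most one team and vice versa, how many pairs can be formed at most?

For example, pair Omar→S2, Casey→S1, Sam→S6, Yuki→S8, Kai→S3, Toni→S7, Vic→S4.
This saturates every team, so 7 is the maximum.

7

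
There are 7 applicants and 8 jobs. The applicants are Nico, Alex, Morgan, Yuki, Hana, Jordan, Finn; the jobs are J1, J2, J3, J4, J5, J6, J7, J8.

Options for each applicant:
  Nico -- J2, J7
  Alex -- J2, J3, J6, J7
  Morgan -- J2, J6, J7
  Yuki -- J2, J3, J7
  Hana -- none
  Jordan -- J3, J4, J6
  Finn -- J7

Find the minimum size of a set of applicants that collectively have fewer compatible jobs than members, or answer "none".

Take S = {Hana}. Its neighbourhood is {}, so |N(S)| = 0 < |S| = 1.

1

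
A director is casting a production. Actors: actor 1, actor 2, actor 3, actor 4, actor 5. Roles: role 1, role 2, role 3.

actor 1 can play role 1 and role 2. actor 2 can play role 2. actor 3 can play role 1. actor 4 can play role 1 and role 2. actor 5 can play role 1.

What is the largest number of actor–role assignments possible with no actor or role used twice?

2

For example, pair actor 1-role 1, actor 2-role 2.
The set {actor 1, actor 2, actor 3, actor 4, actor 5} has only 2 neighbours ({role 1, role 2}), so by Hall's theorem at most 2 of the 5 actors can be matched.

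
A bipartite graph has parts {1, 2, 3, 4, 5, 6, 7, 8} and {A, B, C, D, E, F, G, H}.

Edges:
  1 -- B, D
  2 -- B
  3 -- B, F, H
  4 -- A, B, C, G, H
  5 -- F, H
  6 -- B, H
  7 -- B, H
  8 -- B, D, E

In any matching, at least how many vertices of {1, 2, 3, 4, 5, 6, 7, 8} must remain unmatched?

2

A valid assignment of size 6: 1-D, 2-B, 3-H, 4-G, 5-F, 8-E.
The set {2, 3, 5, 6, 7} has only 3 neighbours ({B, F, H}), so by Hall's theorem at most 6 of the 8 left vertices can be matched.
That matches 6 of the 8, leaving 2 unmatched; no matching can do better.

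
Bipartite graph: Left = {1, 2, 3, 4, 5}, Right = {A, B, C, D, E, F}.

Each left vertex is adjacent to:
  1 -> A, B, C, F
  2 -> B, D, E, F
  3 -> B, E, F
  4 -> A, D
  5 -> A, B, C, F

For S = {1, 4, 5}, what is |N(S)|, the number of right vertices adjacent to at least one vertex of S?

The union of neighbours of {1, 4, 5} is {A, B, C, D, F}, which has 5 elements.
Since |N(S)| = 5 ≥ |S| = 3, Hall's condition holds for this subset.

5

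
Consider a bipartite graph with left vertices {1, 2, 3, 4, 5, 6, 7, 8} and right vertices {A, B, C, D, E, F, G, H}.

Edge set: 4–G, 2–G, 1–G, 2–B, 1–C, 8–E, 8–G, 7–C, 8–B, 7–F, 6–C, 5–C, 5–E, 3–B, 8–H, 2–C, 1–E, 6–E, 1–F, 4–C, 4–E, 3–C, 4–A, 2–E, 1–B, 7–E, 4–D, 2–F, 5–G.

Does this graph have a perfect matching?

No

The set {1, 2, 3, 5, 6, 7} has only 5 neighbours ({B, C, E, F, G}), so by Hall's theorem at most 7 of the 8 left vertices can be matched.
Hence no matching covers every left vertex.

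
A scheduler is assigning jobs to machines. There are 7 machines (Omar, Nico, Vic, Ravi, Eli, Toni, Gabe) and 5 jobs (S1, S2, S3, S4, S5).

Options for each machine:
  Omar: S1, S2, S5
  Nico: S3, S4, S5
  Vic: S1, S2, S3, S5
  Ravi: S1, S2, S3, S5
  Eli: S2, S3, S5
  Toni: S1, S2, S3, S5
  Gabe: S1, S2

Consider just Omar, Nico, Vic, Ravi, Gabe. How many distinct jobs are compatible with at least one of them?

5

The union of neighbours of {Omar, Nico, Vic, Ravi, Gabe} is {S1, S2, S3, S4, S5}, which has 5 elements.
Since |N(S)| = 5 ≥ |S| = 5, Hall's condition holds for this subset.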